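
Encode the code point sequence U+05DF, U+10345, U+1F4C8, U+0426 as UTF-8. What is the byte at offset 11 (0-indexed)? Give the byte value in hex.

0xA6

U+05DF → 2-byte form D7 9F at offsets 0–1.
U+10345 → 4-byte form F0 90 8D 85 at offsets 2–5.
U+1F4C8 → 4-byte form F0 9F 93 88 at offsets 6–9.
U+0426 → 2-byte form D0 A6 at offsets 10–11.
Offset 11 falls in char 4's range; it's byte 2 of D0 A6 = 0xA6.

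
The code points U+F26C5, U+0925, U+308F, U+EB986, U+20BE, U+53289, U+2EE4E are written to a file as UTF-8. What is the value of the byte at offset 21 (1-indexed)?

1-indexed offset 21 is 0-indexed offset 20.
U+F26C5 → 4-byte form F3 B2 9B 85 at offsets 0–3.
U+0925 → 3-byte form E0 A4 A5 at offsets 4–6.
U+308F → 3-byte form E3 82 8F at offsets 7–9.
U+EB986 → 4-byte form F3 AB A6 86 at offsets 10–13.
U+20BE → 3-byte form E2 82 BE at offsets 14–16.
U+53289 → 4-byte form F1 93 8A 89 at offsets 17–20.
Offset 20 falls in char 6's range; it's byte 4 of F1 93 8A 89 = 0x89.

0x89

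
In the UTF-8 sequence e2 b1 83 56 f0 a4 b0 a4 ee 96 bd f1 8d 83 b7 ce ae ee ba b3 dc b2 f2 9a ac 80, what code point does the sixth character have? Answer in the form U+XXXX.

U+03AE

Offset 0: leading byte 0xE2 = 11100010 → 3-byte char #1 = E2 B1 83.
Offset 3: leading byte 0x56 = 01010110 → 1-byte char #2 = 56.
Offset 4: leading byte 0xF0 = 11110000 → 4-byte char #3 = F0 A4 B0 A4.
Offset 8: leading byte 0xEE = 11101110 → 3-byte char #4 = EE 96 BD.
Offset 11: leading byte 0xF1 = 11110001 → 4-byte char #5 = F1 8D 83 B7.
Offset 15: leading byte 0xCE = 11001110 → 2-byte char #6 = CE AE.
Leading byte 0xCE = 11001110 matches 110xxxxx → 2-byte sequence.
Byte 1: 0xCE = 11001110, payload 01110 (5 bits).
Byte 2: 0xAE = 10101110 (10xxxxxx ✓), payload 101110.
Concatenate: 01110101110 = 0x3AE (11 bits → U+03AE).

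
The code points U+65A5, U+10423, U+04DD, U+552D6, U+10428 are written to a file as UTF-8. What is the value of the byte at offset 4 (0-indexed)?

U+65A5 → 3-byte form E6 96 A5 at offsets 0–2.
U+10423 → 4-byte form F0 90 90 A3 at offsets 3–6.
Offset 4 falls in char 2's range; it's byte 2 of F0 90 90 A3 = 0x90.

0x90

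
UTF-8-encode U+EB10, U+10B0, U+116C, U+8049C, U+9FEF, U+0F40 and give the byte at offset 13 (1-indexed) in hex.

1-indexed offset 13 is 0-indexed offset 12.
U+EB10 → 3-byte form EE AC 90 at offsets 0–2.
U+10B0 → 3-byte form E1 82 B0 at offsets 3–5.
U+116C → 3-byte form E1 85 AC at offsets 6–8.
U+8049C → 4-byte form F2 80 92 9C at offsets 9–12.
Offset 12 falls in char 4's range; it's byte 4 of F2 80 92 9C = 0x9C.

0x9C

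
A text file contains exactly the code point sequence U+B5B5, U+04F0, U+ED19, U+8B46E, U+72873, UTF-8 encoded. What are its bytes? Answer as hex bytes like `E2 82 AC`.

U+B5B5: 3-byte form → EB 96 B5.
U+04F0: 2-byte form → D3 B0.
U+ED19: 3-byte form → EE B4 99.
U+8B46E: 4-byte form → F2 8B 91 AE.
U+72873: 4-byte form → F1 B2 A1 B3.
Concatenated (16 bytes): EB 96 B5 D3 B0 EE B4 99 F2 8B 91 AE F1 B2 A1 B3.

EB 96 B5 D3 B0 EE B4 99 F2 8B 91 AE F1 B2 A1 B3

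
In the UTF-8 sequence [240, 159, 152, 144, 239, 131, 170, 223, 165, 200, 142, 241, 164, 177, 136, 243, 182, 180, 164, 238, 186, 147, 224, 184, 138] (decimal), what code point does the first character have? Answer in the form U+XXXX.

U+1F610

Offset 0: leading byte 0xF0 = 11110000 → 4-byte char #1 = F0 9F 98 90.
Leading byte 0xF0 = 11110000 matches 11110xxx → 4-byte sequence.
Byte 1: 0xF0 = 11110000, payload 000 (3 bits).
Byte 2: 0x9F = 10011111 (10xxxxxx ✓), payload 011111.
Byte 3: 0x98 = 10011000 (10xxxxxx ✓), payload 011000.
Byte 4: 0x90 = 10010000 (10xxxxxx ✓), payload 010000.
Concatenate: 000011111011000010000 = 0x1F610 (21 bits → U+1F610).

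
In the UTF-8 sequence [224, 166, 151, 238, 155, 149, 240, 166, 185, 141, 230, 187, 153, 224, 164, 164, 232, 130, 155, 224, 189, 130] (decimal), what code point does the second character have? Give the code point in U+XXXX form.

Offset 0: leading byte 0xE0 = 11100000 → 3-byte char #1 = E0 A6 97.
Offset 3: leading byte 0xEE = 11101110 → 3-byte char #2 = EE 9B 95.
Leading byte 0xEE = 11101110 matches 1110xxxx → 3-byte sequence.
Byte 1: 0xEE = 11101110, payload 1110 (4 bits).
Byte 2: 0x9B = 10011011 (10xxxxxx ✓), payload 011011.
Byte 3: 0x95 = 10010101 (10xxxxxx ✓), payload 010101.
Concatenate: 1110011011010101 = 0xE6D5 (16 bits → U+E6D5).

U+E6D5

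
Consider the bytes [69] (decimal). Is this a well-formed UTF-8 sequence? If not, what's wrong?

valid

Leading byte 0x45 = 01000101 → 1-byte form.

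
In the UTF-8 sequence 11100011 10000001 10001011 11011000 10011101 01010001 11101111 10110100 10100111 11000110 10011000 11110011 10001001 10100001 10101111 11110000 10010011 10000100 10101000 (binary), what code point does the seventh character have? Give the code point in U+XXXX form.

U+13128

Offset 0: leading byte 0xE3 = 11100011 → 3-byte char #1 = E3 81 8B.
Offset 3: leading byte 0xD8 = 11011000 → 2-byte char #2 = D8 9D.
Offset 5: leading byte 0x51 = 01010001 → 1-byte char #3 = 51.
Offset 6: leading byte 0xEF = 11101111 → 3-byte char #4 = EF B4 A7.
Offset 9: leading byte 0xC6 = 11000110 → 2-byte char #5 = C6 98.
Offset 11: leading byte 0xF3 = 11110011 → 4-byte char #6 = F3 89 A1 AF.
Offset 15: leading byte 0xF0 = 11110000 → 4-byte char #7 = F0 93 84 A8.
Leading byte 0xF0 = 11110000 matches 11110xxx → 4-byte sequence.
Byte 1: 0xF0 = 11110000, payload 000 (3 bits).
Byte 2: 0x93 = 10010011 (10xxxxxx ✓), payload 010011.
Byte 3: 0x84 = 10000100 (10xxxxxx ✓), payload 000100.
Byte 4: 0xA8 = 10101000 (10xxxxxx ✓), payload 101000.
Concatenate: 000010011000100101000 = 0x13128 (21 bits → U+13128).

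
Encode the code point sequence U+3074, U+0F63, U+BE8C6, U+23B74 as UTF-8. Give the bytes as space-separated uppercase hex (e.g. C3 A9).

U+3074: 3-byte form → E3 81 B4.
U+0F63: 3-byte form → E0 BD A3.
U+BE8C6: 4-byte form → F2 BE A3 86.
U+23B74: 4-byte form → F0 A3 AD B4.
Concatenated (14 bytes): E3 81 B4 E0 BD A3 F2 BE A3 86 F0 A3 AD B4.

E3 81 B4 E0 BD A3 F2 BE A3 86 F0 A3 AD B4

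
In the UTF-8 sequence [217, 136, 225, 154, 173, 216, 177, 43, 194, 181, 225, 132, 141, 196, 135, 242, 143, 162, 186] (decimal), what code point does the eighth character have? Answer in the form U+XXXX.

Offset 0: leading byte 0xD9 = 11011001 → 2-byte char #1 = D9 88.
Offset 2: leading byte 0xE1 = 11100001 → 3-byte char #2 = E1 9A AD.
Offset 5: leading byte 0xD8 = 11011000 → 2-byte char #3 = D8 B1.
Offset 7: leading byte 0x2B = 00101011 → 1-byte char #4 = 2B.
Offset 8: leading byte 0xC2 = 11000010 → 2-byte char #5 = C2 B5.
Offset 10: leading byte 0xE1 = 11100001 → 3-byte char #6 = E1 84 8D.
Offset 13: leading byte 0xC4 = 11000100 → 2-byte char #7 = C4 87.
Offset 15: leading byte 0xF2 = 11110010 → 4-byte char #8 = F2 8F A2 BA.
Leading byte 0xF2 = 11110010 matches 11110xxx → 4-byte sequence.
Byte 1: 0xF2 = 11110010, payload 010 (3 bits).
Byte 2: 0x8F = 10001111 (10xxxxxx ✓), payload 001111.
Byte 3: 0xA2 = 10100010 (10xxxxxx ✓), payload 100010.
Byte 4: 0xBA = 10111010 (10xxxxxx ✓), payload 111010.
Concatenate: 010001111100010111010 = 0x8F8BA (21 bits → U+8F8BA).

U+8F8BA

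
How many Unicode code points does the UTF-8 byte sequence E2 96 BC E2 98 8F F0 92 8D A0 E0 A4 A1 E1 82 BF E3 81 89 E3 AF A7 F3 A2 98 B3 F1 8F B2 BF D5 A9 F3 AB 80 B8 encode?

Byte at offset 0: 0xE2 = 11100010 → 3-byte char (#1). Advance 3.
Byte at offset 3: 0xE2 = 11100010 → 3-byte char (#2). Advance 3.
Byte at offset 6: 0xF0 = 11110000 → 4-byte char (#3). Advance 4.
Byte at offset 10: 0xE0 = 11100000 → 3-byte char (#4). Advance 3.
Byte at offset 13: 0xE1 = 11100001 → 3-byte char (#5). Advance 3.
Byte at offset 16: 0xE3 = 11100011 → 3-byte char (#6). Advance 3.
Byte at offset 19: 0xE3 = 11100011 → 3-byte char (#7). Advance 3.
Byte at offset 22: 0xF3 = 11110011 → 4-byte char (#8). Advance 4.
Byte at offset 26: 0xF1 = 11110001 → 4-byte char (#9). Advance 4.
Byte at offset 30: 0xD5 = 11010101 → 2-byte char (#10). Advance 2.
Byte at offset 32: 0xF3 = 11110011 → 4-byte char (#11). Advance 4.
Reached end at offset 36 after 11 code points.

11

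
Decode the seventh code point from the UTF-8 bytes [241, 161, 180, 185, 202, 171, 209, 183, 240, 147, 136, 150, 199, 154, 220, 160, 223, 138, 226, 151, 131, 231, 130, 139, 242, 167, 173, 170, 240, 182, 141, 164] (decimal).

Offset 0: leading byte 0xF1 = 11110001 → 4-byte char #1 = F1 A1 B4 B9.
Offset 4: leading byte 0xCA = 11001010 → 2-byte char #2 = CA AB.
Offset 6: leading byte 0xD1 = 11010001 → 2-byte char #3 = D1 B7.
Offset 8: leading byte 0xF0 = 11110000 → 4-byte char #4 = F0 93 88 96.
Offset 12: leading byte 0xC7 = 11000111 → 2-byte char #5 = C7 9A.
Offset 14: leading byte 0xDC = 11011100 → 2-byte char #6 = DC A0.
Offset 16: leading byte 0xDF = 11011111 → 2-byte char #7 = DF 8A.
Leading byte 0xDF = 11011111 matches 110xxxxx → 2-byte sequence.
Byte 1: 0xDF = 11011111, payload 11111 (5 bits).
Byte 2: 0x8A = 10001010 (10xxxxxx ✓), payload 001010.
Concatenate: 11111001010 = 0x7CA (11 bits → U+07CA).

U+07CA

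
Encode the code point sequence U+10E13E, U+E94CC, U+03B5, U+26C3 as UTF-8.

U+10E13E: 4-byte form → F4 8E 84 BE.
U+E94CC: 4-byte form → F3 A9 93 8C.
U+03B5: 2-byte form → CE B5.
U+26C3: 3-byte form → E2 9B 83.
Concatenated (13 bytes): F4 8E 84 BE F3 A9 93 8C CE B5 E2 9B 83.

F4 8E 84 BE F3 A9 93 8C CE B5 E2 9B 83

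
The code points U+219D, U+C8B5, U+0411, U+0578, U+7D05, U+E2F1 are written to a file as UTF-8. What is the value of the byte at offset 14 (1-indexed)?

1-indexed offset 14 is 0-indexed offset 13.
U+219D → 3-byte form E2 86 9D at offsets 0–2.
U+C8B5 → 3-byte form EC A2 B5 at offsets 3–5.
U+0411 → 2-byte form D0 91 at offsets 6–7.
U+0578 → 2-byte form D5 B8 at offsets 8–9.
U+7D05 → 3-byte form E7 B4 85 at offsets 10–12.
U+E2F1 → 3-byte form EE 8B B1 at offsets 13–15.
Offset 13 falls in char 6's range; it's byte 1 of EE 8B B1 = 0xEE.

0xEE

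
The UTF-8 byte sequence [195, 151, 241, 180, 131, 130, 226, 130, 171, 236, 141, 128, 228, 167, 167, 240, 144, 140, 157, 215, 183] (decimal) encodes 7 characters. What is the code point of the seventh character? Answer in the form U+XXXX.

Offset 0: leading byte 0xC3 = 11000011 → 2-byte char #1 = C3 97.
Offset 2: leading byte 0xF1 = 11110001 → 4-byte char #2 = F1 B4 83 82.
Offset 6: leading byte 0xE2 = 11100010 → 3-byte char #3 = E2 82 AB.
Offset 9: leading byte 0xEC = 11101100 → 3-byte char #4 = EC 8D 80.
Offset 12: leading byte 0xE4 = 11100100 → 3-byte char #5 = E4 A7 A7.
Offset 15: leading byte 0xF0 = 11110000 → 4-byte char #6 = F0 90 8C 9D.
Offset 19: leading byte 0xD7 = 11010111 → 2-byte char #7 = D7 B7.
Leading byte 0xD7 = 11010111 matches 110xxxxx → 2-byte sequence.
Byte 1: 0xD7 = 11010111, payload 10111 (5 bits).
Byte 2: 0xB7 = 10110111 (10xxxxxx ✓), payload 110111.
Concatenate: 10111110111 = 0x5F7 (11 bits → U+05F7).

U+05F7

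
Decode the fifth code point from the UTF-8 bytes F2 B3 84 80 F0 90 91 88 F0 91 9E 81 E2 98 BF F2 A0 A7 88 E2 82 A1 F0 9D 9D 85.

U+A09C8

Offset 0: leading byte 0xF2 = 11110010 → 4-byte char #1 = F2 B3 84 80.
Offset 4: leading byte 0xF0 = 11110000 → 4-byte char #2 = F0 90 91 88.
Offset 8: leading byte 0xF0 = 11110000 → 4-byte char #3 = F0 91 9E 81.
Offset 12: leading byte 0xE2 = 11100010 → 3-byte char #4 = E2 98 BF.
Offset 15: leading byte 0xF2 = 11110010 → 4-byte char #5 = F2 A0 A7 88.
Leading byte 0xF2 = 11110010 matches 11110xxx → 4-byte sequence.
Byte 1: 0xF2 = 11110010, payload 010 (3 bits).
Byte 2: 0xA0 = 10100000 (10xxxxxx ✓), payload 100000.
Byte 3: 0xA7 = 10100111 (10xxxxxx ✓), payload 100111.
Byte 4: 0x88 = 10001000 (10xxxxxx ✓), payload 001000.
Concatenate: 010100000100111001000 = 0xA09C8 (21 bits → U+A09C8).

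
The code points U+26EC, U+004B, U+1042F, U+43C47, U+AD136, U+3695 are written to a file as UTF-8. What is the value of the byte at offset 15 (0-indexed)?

0xB6

U+26EC → 3-byte form E2 9B AC at offsets 0–2.
U+004B → 1-byte form 4B at offsets 3–3.
U+1042F → 4-byte form F0 90 90 AF at offsets 4–7.
U+43C47 → 4-byte form F1 83 B1 87 at offsets 8–11.
U+AD136 → 4-byte form F2 AD 84 B6 at offsets 12–15.
Offset 15 falls in char 5's range; it's byte 4 of F2 AD 84 B6 = 0xB6.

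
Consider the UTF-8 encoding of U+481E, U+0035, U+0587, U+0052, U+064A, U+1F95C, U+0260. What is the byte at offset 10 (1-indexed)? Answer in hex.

0xF0

1-indexed offset 10 is 0-indexed offset 9.
U+481E → 3-byte form E4 A0 9E at offsets 0–2.
U+0035 → 1-byte form 35 at offsets 3–3.
U+0587 → 2-byte form D6 87 at offsets 4–5.
U+0052 → 1-byte form 52 at offsets 6–6.
U+064A → 2-byte form D9 8A at offsets 7–8.
U+1F95C → 4-byte form F0 9F A5 9C at offsets 9–12.
Offset 9 falls in char 6's range; it's byte 1 of F0 9F A5 9C = 0xF0.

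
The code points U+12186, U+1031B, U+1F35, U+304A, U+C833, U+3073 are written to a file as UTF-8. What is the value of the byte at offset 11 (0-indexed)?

0xE3

U+12186 → 4-byte form F0 92 86 86 at offsets 0–3.
U+1031B → 4-byte form F0 90 8C 9B at offsets 4–7.
U+1F35 → 3-byte form E1 BC B5 at offsets 8–10.
U+304A → 3-byte form E3 81 8A at offsets 11–13.
Offset 11 falls in char 4's range; it's byte 1 of E3 81 8A = 0xE3.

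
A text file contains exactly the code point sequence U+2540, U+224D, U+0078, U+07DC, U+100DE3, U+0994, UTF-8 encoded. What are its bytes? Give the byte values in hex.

U+2540: 3-byte form → E2 95 80.
U+224D: 3-byte form → E2 89 8D.
U+0078: 1-byte form → 78.
U+07DC: 2-byte form → DF 9C.
U+100DE3: 4-byte form → F4 80 B7 A3.
U+0994: 3-byte form → E0 A6 94.
Concatenated (16 bytes): E2 95 80 E2 89 8D 78 DF 9C F4 80 B7 A3 E0 A6 94.

E2 95 80 E2 89 8D 78 DF 9C F4 80 B7 A3 E0 A6 94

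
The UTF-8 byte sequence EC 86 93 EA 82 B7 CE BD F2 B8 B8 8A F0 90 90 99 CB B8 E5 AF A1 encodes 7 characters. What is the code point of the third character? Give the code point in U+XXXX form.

Offset 0: leading byte 0xEC = 11101100 → 3-byte char #1 = EC 86 93.
Offset 3: leading byte 0xEA = 11101010 → 3-byte char #2 = EA 82 B7.
Offset 6: leading byte 0xCE = 11001110 → 2-byte char #3 = CE BD.
Leading byte 0xCE = 11001110 matches 110xxxxx → 2-byte sequence.
Byte 1: 0xCE = 11001110, payload 01110 (5 bits).
Byte 2: 0xBD = 10111101 (10xxxxxx ✓), payload 111101.
Concatenate: 01110111101 = 0x3BD (11 bits → U+03BD).

U+03BD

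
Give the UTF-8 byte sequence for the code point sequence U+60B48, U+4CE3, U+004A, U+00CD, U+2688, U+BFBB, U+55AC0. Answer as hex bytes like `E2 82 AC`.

U+60B48: 4-byte form → F1 A0 AD 88.
U+4CE3: 3-byte form → E4 B3 A3.
U+004A: 1-byte form → 4A.
U+00CD: 2-byte form → C3 8D.
U+2688: 3-byte form → E2 9A 88.
U+BFBB: 3-byte form → EB BE BB.
U+55AC0: 4-byte form → F1 95 AB 80.
Concatenated (20 bytes): F1 A0 AD 88 E4 B3 A3 4A C3 8D E2 9A 88 EB BE BB F1 95 AB 80.

F1 A0 AD 88 E4 B3 A3 4A C3 8D E2 9A 88 EB BE BB F1 95 AB 80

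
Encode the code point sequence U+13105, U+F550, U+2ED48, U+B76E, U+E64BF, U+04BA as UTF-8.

F0 93 84 85 EF 95 90 F0 AE B5 88 EB 9D AE F3 A6 92 BF D2 BA

U+13105: 4-byte form → F0 93 84 85.
U+F550: 3-byte form → EF 95 90.
U+2ED48: 4-byte form → F0 AE B5 88.
U+B76E: 3-byte form → EB 9D AE.
U+E64BF: 4-byte form → F3 A6 92 BF.
U+04BA: 2-byte form → D2 BA.
Concatenated (20 bytes): F0 93 84 85 EF 95 90 F0 AE B5 88 EB 9D AE F3 A6 92 BF D2 BA.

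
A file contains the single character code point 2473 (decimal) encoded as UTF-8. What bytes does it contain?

E0 A6 A9

U+09A9 = 0x9A9 = 2473 decimal. In range U+0800–U+FFFF → 3-byte form: 1110xxxx 10xxxxxx 10xxxxxx.
Binary (16 bits): 0000100110101001.
Split 4+6+6: 0000 | 100110 | 101001.
Byte 1: 11100000 = 0xE0.
Byte 2: 10100110 = 0xA6.
Byte 3: 10101001 = 0xA9.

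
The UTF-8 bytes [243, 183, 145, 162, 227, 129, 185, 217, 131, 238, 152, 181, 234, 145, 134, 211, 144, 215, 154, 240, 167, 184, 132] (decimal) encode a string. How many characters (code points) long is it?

8

Byte at offset 0: 0xF3 = 11110011 → 4-byte char (#1). Advance 4.
Byte at offset 4: 0xE3 = 11100011 → 3-byte char (#2). Advance 3.
Byte at offset 7: 0xD9 = 11011001 → 2-byte char (#3). Advance 2.
Byte at offset 9: 0xEE = 11101110 → 3-byte char (#4). Advance 3.
Byte at offset 12: 0xEA = 11101010 → 3-byte char (#5). Advance 3.
Byte at offset 15: 0xD3 = 11010011 → 2-byte char (#6). Advance 2.
Byte at offset 17: 0xD7 = 11010111 → 2-byte char (#7). Advance 2.
Byte at offset 19: 0xF0 = 11110000 → 4-byte char (#8). Advance 4.
Reached end at offset 23 after 8 code points.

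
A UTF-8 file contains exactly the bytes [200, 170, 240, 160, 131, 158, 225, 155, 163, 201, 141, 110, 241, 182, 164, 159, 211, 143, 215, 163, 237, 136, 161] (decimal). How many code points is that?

Byte at offset 0: 0xC8 = 11001000 → 2-byte char (#1). Advance 2.
Byte at offset 2: 0xF0 = 11110000 → 4-byte char (#2). Advance 4.
Byte at offset 6: 0xE1 = 11100001 → 3-byte char (#3). Advance 3.
Byte at offset 9: 0xC9 = 11001001 → 2-byte char (#4). Advance 2.
Byte at offset 11: 0x6E = 01101110 → 1-byte char (#5). Advance 1.
Byte at offset 12: 0xF1 = 11110001 → 4-byte char (#6). Advance 4.
Byte at offset 16: 0xD3 = 11010011 → 2-byte char (#7). Advance 2.
Byte at offset 18: 0xD7 = 11010111 → 2-byte char (#8). Advance 2.
Byte at offset 20: 0xED = 11101101 → 3-byte char (#9). Advance 3.
Reached end at offset 23 after 9 code points.

9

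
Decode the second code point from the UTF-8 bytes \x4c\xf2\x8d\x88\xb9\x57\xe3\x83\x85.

U+8D239

Offset 0: leading byte 0x4C = 01001100 → 1-byte char #1 = 4C.
Offset 1: leading byte 0xF2 = 11110010 → 4-byte char #2 = F2 8D 88 B9.
Leading byte 0xF2 = 11110010 matches 11110xxx → 4-byte sequence.
Byte 1: 0xF2 = 11110010, payload 010 (3 bits).
Byte 2: 0x8D = 10001101 (10xxxxxx ✓), payload 001101.
Byte 3: 0x88 = 10001000 (10xxxxxx ✓), payload 001000.
Byte 4: 0xB9 = 10111001 (10xxxxxx ✓), payload 111001.
Concatenate: 010001101001000111001 = 0x8D239 (21 bits → U+8D239).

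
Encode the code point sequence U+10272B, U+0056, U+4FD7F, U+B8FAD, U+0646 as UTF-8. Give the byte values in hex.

F4 82 9C AB 56 F1 8F B5 BF F2 B8 BE AD D9 86

U+10272B: 4-byte form → F4 82 9C AB.
U+0056: 1-byte form → 56.
U+4FD7F: 4-byte form → F1 8F B5 BF.
U+B8FAD: 4-byte form → F2 B8 BE AD.
U+0646: 2-byte form → D9 86.
Concatenated (15 bytes): F4 82 9C AB 56 F1 8F B5 BF F2 B8 BE AD D9 86.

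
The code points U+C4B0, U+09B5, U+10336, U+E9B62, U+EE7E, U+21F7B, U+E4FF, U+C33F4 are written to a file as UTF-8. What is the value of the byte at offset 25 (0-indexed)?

0x83

U+C4B0 → 3-byte form EC 92 B0 at offsets 0–2.
U+09B5 → 3-byte form E0 A6 B5 at offsets 3–5.
U+10336 → 4-byte form F0 90 8C B6 at offsets 6–9.
U+E9B62 → 4-byte form F3 A9 AD A2 at offsets 10–13.
U+EE7E → 3-byte form EE B9 BE at offsets 14–16.
U+21F7B → 4-byte form F0 A1 BD BB at offsets 17–20.
U+E4FF → 3-byte form EE 93 BF at offsets 21–23.
U+C33F4 → 4-byte form F3 83 8F B4 at offsets 24–27.
Offset 25 falls in char 8's range; it's byte 2 of F3 83 8F B4 = 0x83.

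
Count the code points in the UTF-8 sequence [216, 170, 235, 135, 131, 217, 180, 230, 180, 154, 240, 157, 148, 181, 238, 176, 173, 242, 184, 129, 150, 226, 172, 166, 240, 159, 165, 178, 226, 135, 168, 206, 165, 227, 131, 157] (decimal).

12

Byte at offset 0: 0xD8 = 11011000 → 2-byte char (#1). Advance 2.
Byte at offset 2: 0xEB = 11101011 → 3-byte char (#2). Advance 3.
Byte at offset 5: 0xD9 = 11011001 → 2-byte char (#3). Advance 2.
Byte at offset 7: 0xE6 = 11100110 → 3-byte char (#4). Advance 3.
Byte at offset 10: 0xF0 = 11110000 → 4-byte char (#5). Advance 4.
Byte at offset 14: 0xEE = 11101110 → 3-byte char (#6). Advance 3.
Byte at offset 17: 0xF2 = 11110010 → 4-byte char (#7). Advance 4.
Byte at offset 21: 0xE2 = 11100010 → 3-byte char (#8). Advance 3.
Byte at offset 24: 0xF0 = 11110000 → 4-byte char (#9). Advance 4.
Byte at offset 28: 0xE2 = 11100010 → 3-byte char (#10). Advance 3.
Byte at offset 31: 0xCE = 11001110 → 2-byte char (#11). Advance 2.
Byte at offset 33: 0xE3 = 11100011 → 3-byte char (#12). Advance 3.
Reached end at offset 36 after 12 code points.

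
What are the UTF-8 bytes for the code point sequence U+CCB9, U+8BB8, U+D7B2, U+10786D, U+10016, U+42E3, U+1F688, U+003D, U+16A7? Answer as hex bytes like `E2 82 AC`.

EC B2 B9 E8 AE B8 ED 9E B2 F4 87 A1 AD F0 90 80 96 E4 8B A3 F0 9F 9A 88 3D E1 9A A7

U+CCB9: 3-byte form → EC B2 B9.
U+8BB8: 3-byte form → E8 AE B8.
U+D7B2: 3-byte form → ED 9E B2.
U+10786D: 4-byte form → F4 87 A1 AD.
U+10016: 4-byte form → F0 90 80 96.
U+42E3: 3-byte form → E4 8B A3.
U+1F688: 4-byte form → F0 9F 9A 88.
U+003D: 1-byte form → 3D.
U+16A7: 3-byte form → E1 9A A7.
Concatenated (28 bytes): EC B2 B9 E8 AE B8 ED 9E B2 F4 87 A1 AD F0 90 80 96 E4 8B A3 F0 9F 9A 88 3D E1 9A A7.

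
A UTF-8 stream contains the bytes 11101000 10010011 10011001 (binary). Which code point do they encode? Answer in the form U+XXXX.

U+84D9

Leading byte 0xE8 = 11101000 matches 1110xxxx → 3-byte sequence.
Byte 1: 0xE8 = 11101000, payload 1000 (4 bits).
Byte 2: 0x93 = 10010011 (10xxxxxx ✓), payload 010011.
Byte 3: 0x99 = 10011001 (10xxxxxx ✓), payload 011001.
Concatenate: 1000010011011001 = 0x84D9 (16 bits → U+84D9).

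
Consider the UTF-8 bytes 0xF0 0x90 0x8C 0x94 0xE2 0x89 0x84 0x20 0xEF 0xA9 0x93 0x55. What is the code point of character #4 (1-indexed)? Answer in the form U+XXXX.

U+FA53

Offset 0: leading byte 0xF0 = 11110000 → 4-byte char #1 = F0 90 8C 94.
Offset 4: leading byte 0xE2 = 11100010 → 3-byte char #2 = E2 89 84.
Offset 7: leading byte 0x20 = 00100000 → 1-byte char #3 = 20.
Offset 8: leading byte 0xEF = 11101111 → 3-byte char #4 = EF A9 93.
Leading byte 0xEF = 11101111 matches 1110xxxx → 3-byte sequence.
Byte 1: 0xEF = 11101111, payload 1111 (4 bits).
Byte 2: 0xA9 = 10101001 (10xxxxxx ✓), payload 101001.
Byte 3: 0x93 = 10010011 (10xxxxxx ✓), payload 010011.
Concatenate: 1111101001010011 = 0xFA53 (16 bits → U+FA53).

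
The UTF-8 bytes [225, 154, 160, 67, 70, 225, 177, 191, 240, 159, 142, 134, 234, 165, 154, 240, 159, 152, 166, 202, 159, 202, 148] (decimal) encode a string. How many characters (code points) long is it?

9

Byte at offset 0: 0xE1 = 11100001 → 3-byte char (#1). Advance 3.
Byte at offset 3: 0x43 = 01000011 → 1-byte char (#2). Advance 1.
Byte at offset 4: 0x46 = 01000110 → 1-byte char (#3). Advance 1.
Byte at offset 5: 0xE1 = 11100001 → 3-byte char (#4). Advance 3.
Byte at offset 8: 0xF0 = 11110000 → 4-byte char (#5). Advance 4.
Byte at offset 12: 0xEA = 11101010 → 3-byte char (#6). Advance 3.
Byte at offset 15: 0xF0 = 11110000 → 4-byte char (#7). Advance 4.
Byte at offset 19: 0xCA = 11001010 → 2-byte char (#8). Advance 2.
Byte at offset 21: 0xCA = 11001010 → 2-byte char (#9). Advance 2.
Reached end at offset 23 after 9 code points.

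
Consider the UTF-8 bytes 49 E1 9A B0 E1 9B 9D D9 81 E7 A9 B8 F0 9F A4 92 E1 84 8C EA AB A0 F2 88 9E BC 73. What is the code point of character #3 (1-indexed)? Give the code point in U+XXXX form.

Offset 0: leading byte 0x49 = 01001001 → 1-byte char #1 = 49.
Offset 1: leading byte 0xE1 = 11100001 → 3-byte char #2 = E1 9A B0.
Offset 4: leading byte 0xE1 = 11100001 → 3-byte char #3 = E1 9B 9D.
Leading byte 0xE1 = 11100001 matches 1110xxxx → 3-byte sequence.
Byte 1: 0xE1 = 11100001, payload 0001 (4 bits).
Byte 2: 0x9B = 10011011 (10xxxxxx ✓), payload 011011.
Byte 3: 0x9D = 10011101 (10xxxxxx ✓), payload 011101.
Concatenate: 0001011011011101 = 0x16DD (16 bits → U+16DD).

U+16DD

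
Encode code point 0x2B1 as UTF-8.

CA B1

U+02B1 = 0x2B1 = 689 decimal. In range U+0080–U+07FF → 2-byte form: 110xxxxx 10xxxxxx.
Binary (11 bits): 01010110001.
Split 5+6: 01010 | 110001.
Byte 1: 11001010 = 0xCA.
Byte 2: 10110001 = 0xB1.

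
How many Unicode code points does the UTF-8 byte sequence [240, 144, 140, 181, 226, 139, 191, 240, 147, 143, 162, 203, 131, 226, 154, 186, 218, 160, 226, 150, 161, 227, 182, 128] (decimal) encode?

8

Byte at offset 0: 0xF0 = 11110000 → 4-byte char (#1). Advance 4.
Byte at offset 4: 0xE2 = 11100010 → 3-byte char (#2). Advance 3.
Byte at offset 7: 0xF0 = 11110000 → 4-byte char (#3). Advance 4.
Byte at offset 11: 0xCB = 11001011 → 2-byte char (#4). Advance 2.
Byte at offset 13: 0xE2 = 11100010 → 3-byte char (#5). Advance 3.
Byte at offset 16: 0xDA = 11011010 → 2-byte char (#6). Advance 2.
Byte at offset 18: 0xE2 = 11100010 → 3-byte char (#7). Advance 3.
Byte at offset 21: 0xE3 = 11100011 → 3-byte char (#8). Advance 3.
Reached end at offset 24 after 8 code points.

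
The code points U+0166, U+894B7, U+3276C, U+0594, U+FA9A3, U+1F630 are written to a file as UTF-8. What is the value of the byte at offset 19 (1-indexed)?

1-indexed offset 19 is 0-indexed offset 18.
U+0166 → 2-byte form C5 A6 at offsets 0–1.
U+894B7 → 4-byte form F2 89 92 B7 at offsets 2–5.
U+3276C → 4-byte form F0 B2 9D AC at offsets 6–9.
U+0594 → 2-byte form D6 94 at offsets 10–11.
U+FA9A3 → 4-byte form F3 BA A6 A3 at offsets 12–15.
U+1F630 → 4-byte form F0 9F 98 B0 at offsets 16–19.
Offset 18 falls in char 6's range; it's byte 3 of F0 9F 98 B0 = 0x98.

0x98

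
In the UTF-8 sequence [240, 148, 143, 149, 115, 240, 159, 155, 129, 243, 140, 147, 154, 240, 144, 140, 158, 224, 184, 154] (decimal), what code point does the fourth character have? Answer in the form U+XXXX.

U+CC4DA

Offset 0: leading byte 0xF0 = 11110000 → 4-byte char #1 = F0 94 8F 95.
Offset 4: leading byte 0x73 = 01110011 → 1-byte char #2 = 73.
Offset 5: leading byte 0xF0 = 11110000 → 4-byte char #3 = F0 9F 9B 81.
Offset 9: leading byte 0xF3 = 11110011 → 4-byte char #4 = F3 8C 93 9A.
Leading byte 0xF3 = 11110011 matches 11110xxx → 4-byte sequence.
Byte 1: 0xF3 = 11110011, payload 011 (3 bits).
Byte 2: 0x8C = 10001100 (10xxxxxx ✓), payload 001100.
Byte 3: 0x93 = 10010011 (10xxxxxx ✓), payload 010011.
Byte 4: 0x9A = 10011010 (10xxxxxx ✓), payload 011010.
Concatenate: 011001100010011011010 = 0xCC4DA (21 bits → U+CC4DA).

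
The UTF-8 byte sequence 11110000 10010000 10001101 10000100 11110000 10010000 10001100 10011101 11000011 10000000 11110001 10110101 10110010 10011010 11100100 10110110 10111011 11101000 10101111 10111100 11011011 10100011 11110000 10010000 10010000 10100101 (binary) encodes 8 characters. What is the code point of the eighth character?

Offset 0: leading byte 0xF0 = 11110000 → 4-byte char #1 = F0 90 8D 84.
Offset 4: leading byte 0xF0 = 11110000 → 4-byte char #2 = F0 90 8C 9D.
Offset 8: leading byte 0xC3 = 11000011 → 2-byte char #3 = C3 80.
Offset 10: leading byte 0xF1 = 11110001 → 4-byte char #4 = F1 B5 B2 9A.
Offset 14: leading byte 0xE4 = 11100100 → 3-byte char #5 = E4 B6 BB.
Offset 17: leading byte 0xE8 = 11101000 → 3-byte char #6 = E8 AF BC.
Offset 20: leading byte 0xDB = 11011011 → 2-byte char #7 = DB A3.
Offset 22: leading byte 0xF0 = 11110000 → 4-byte char #8 = F0 90 90 A5.
Leading byte 0xF0 = 11110000 matches 11110xxx → 4-byte sequence.
Byte 1: 0xF0 = 11110000, payload 000 (3 bits).
Byte 2: 0x90 = 10010000 (10xxxxxx ✓), payload 010000.
Byte 3: 0x90 = 10010000 (10xxxxxx ✓), payload 010000.
Byte 4: 0xA5 = 10100101 (10xxxxxx ✓), payload 100101.
Concatenate: 000010000010000100101 = 0x10425 (21 bits → U+10425).

U+10425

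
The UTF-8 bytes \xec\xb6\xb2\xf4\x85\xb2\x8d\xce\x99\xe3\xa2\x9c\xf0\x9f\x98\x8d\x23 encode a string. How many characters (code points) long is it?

6

Byte at offset 0: 0xEC = 11101100 → 3-byte char (#1). Advance 3.
Byte at offset 3: 0xF4 = 11110100 → 4-byte char (#2). Advance 4.
Byte at offset 7: 0xCE = 11001110 → 2-byte char (#3). Advance 2.
Byte at offset 9: 0xE3 = 11100011 → 3-byte char (#4). Advance 3.
Byte at offset 12: 0xF0 = 11110000 → 4-byte char (#5). Advance 4.
Byte at offset 16: 0x23 = 00100011 → 1-byte char (#6). Advance 1.
Reached end at offset 17 after 6 code points.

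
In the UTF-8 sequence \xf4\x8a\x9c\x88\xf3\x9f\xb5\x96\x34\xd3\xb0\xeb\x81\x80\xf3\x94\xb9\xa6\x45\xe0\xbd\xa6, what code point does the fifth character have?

Offset 0: leading byte 0xF4 = 11110100 → 4-byte char #1 = F4 8A 9C 88.
Offset 4: leading byte 0xF3 = 11110011 → 4-byte char #2 = F3 9F B5 96.
Offset 8: leading byte 0x34 = 00110100 → 1-byte char #3 = 34.
Offset 9: leading byte 0xD3 = 11010011 → 2-byte char #4 = D3 B0.
Offset 11: leading byte 0xEB = 11101011 → 3-byte char #5 = EB 81 80.
Leading byte 0xEB = 11101011 matches 1110xxxx → 3-byte sequence.
Byte 1: 0xEB = 11101011, payload 1011 (4 bits).
Byte 2: 0x81 = 10000001 (10xxxxxx ✓), payload 000001.
Byte 3: 0x80 = 10000000 (10xxxxxx ✓), payload 000000.
Concatenate: 1011000001000000 = 0xB040 (16 bits → U+B040).

U+B040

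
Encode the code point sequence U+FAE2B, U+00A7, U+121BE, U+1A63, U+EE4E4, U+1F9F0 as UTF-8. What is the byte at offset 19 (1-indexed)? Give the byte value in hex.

1-indexed offset 19 is 0-indexed offset 18.
U+FAE2B → 4-byte form F3 BA B8 AB at offsets 0–3.
U+00A7 → 2-byte form C2 A7 at offsets 4–5.
U+121BE → 4-byte form F0 92 86 BE at offsets 6–9.
U+1A63 → 3-byte form E1 A9 A3 at offsets 10–12.
U+EE4E4 → 4-byte form F3 AE 93 A4 at offsets 13–16.
U+1F9F0 → 4-byte form F0 9F A7 B0 at offsets 17–20.
Offset 18 falls in char 6's range; it's byte 2 of F0 9F A7 B0 = 0x9F.

0x9F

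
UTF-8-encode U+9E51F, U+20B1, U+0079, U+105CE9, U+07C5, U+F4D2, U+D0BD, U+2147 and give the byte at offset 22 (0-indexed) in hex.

0x87

U+9E51F → 4-byte form F2 9E 94 9F at offsets 0–3.
U+20B1 → 3-byte form E2 82 B1 at offsets 4–6.
U+0079 → 1-byte form 79 at offsets 7–7.
U+105CE9 → 4-byte form F4 85 B3 A9 at offsets 8–11.
U+07C5 → 2-byte form DF 85 at offsets 12–13.
U+F4D2 → 3-byte form EF 93 92 at offsets 14–16.
U+D0BD → 3-byte form ED 82 BD at offsets 17–19.
U+2147 → 3-byte form E2 85 87 at offsets 20–22.
Offset 22 falls in char 8's range; it's byte 3 of E2 85 87 = 0x87.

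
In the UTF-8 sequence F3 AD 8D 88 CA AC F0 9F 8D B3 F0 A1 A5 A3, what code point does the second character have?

Offset 0: leading byte 0xF3 = 11110011 → 4-byte char #1 = F3 AD 8D 88.
Offset 4: leading byte 0xCA = 11001010 → 2-byte char #2 = CA AC.
Leading byte 0xCA = 11001010 matches 110xxxxx → 2-byte sequence.
Byte 1: 0xCA = 11001010, payload 01010 (5 bits).
Byte 2: 0xAC = 10101100 (10xxxxxx ✓), payload 101100.
Concatenate: 01010101100 = 0x2AC (11 bits → U+02AC).

U+02AC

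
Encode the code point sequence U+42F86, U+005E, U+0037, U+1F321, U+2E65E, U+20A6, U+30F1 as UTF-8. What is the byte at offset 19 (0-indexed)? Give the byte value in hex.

U+42F86 → 4-byte form F1 82 BE 86 at offsets 0–3.
U+005E → 1-byte form 5E at offsets 4–4.
U+0037 → 1-byte form 37 at offsets 5–5.
U+1F321 → 4-byte form F0 9F 8C A1 at offsets 6–9.
U+2E65E → 4-byte form F0 AE 99 9E at offsets 10–13.
U+20A6 → 3-byte form E2 82 A6 at offsets 14–16.
U+30F1 → 3-byte form E3 83 B1 at offsets 17–19.
Offset 19 falls in char 7's range; it's byte 3 of E3 83 B1 = 0xB1.

0xB1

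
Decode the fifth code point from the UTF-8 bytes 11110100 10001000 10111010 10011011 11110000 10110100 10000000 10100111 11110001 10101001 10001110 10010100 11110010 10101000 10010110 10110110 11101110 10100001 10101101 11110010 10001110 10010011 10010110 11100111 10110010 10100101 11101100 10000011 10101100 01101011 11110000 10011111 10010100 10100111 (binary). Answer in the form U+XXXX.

Offset 0: leading byte 0xF4 = 11110100 → 4-byte char #1 = F4 88 BA 9B.
Offset 4: leading byte 0xF0 = 11110000 → 4-byte char #2 = F0 B4 80 A7.
Offset 8: leading byte 0xF1 = 11110001 → 4-byte char #3 = F1 A9 8E 94.
Offset 12: leading byte 0xF2 = 11110010 → 4-byte char #4 = F2 A8 96 B6.
Offset 16: leading byte 0xEE = 11101110 → 3-byte char #5 = EE A1 AD.
Leading byte 0xEE = 11101110 matches 1110xxxx → 3-byte sequence.
Byte 1: 0xEE = 11101110, payload 1110 (4 bits).
Byte 2: 0xA1 = 10100001 (10xxxxxx ✓), payload 100001.
Byte 3: 0xAD = 10101101 (10xxxxxx ✓), payload 101101.
Concatenate: 1110100001101101 = 0xE86D (16 bits → U+E86D).

U+E86D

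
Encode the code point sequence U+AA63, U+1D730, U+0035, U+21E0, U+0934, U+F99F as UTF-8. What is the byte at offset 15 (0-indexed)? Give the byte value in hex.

0xA6

U+AA63 → 3-byte form EA A9 A3 at offsets 0–2.
U+1D730 → 4-byte form F0 9D 9C B0 at offsets 3–6.
U+0035 → 1-byte form 35 at offsets 7–7.
U+21E0 → 3-byte form E2 87 A0 at offsets 8–10.
U+0934 → 3-byte form E0 A4 B4 at offsets 11–13.
U+F99F → 3-byte form EF A6 9F at offsets 14–16.
Offset 15 falls in char 6's range; it's byte 2 of EF A6 9F = 0xA6.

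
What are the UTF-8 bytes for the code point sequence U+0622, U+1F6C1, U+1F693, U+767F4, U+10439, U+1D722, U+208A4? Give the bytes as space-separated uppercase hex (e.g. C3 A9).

D8 A2 F0 9F 9B 81 F0 9F 9A 93 F1 B6 9F B4 F0 90 90 B9 F0 9D 9C A2 F0 A0 A2 A4

U+0622: 2-byte form → D8 A2.
U+1F6C1: 4-byte form → F0 9F 9B 81.
U+1F693: 4-byte form → F0 9F 9A 93.
U+767F4: 4-byte form → F1 B6 9F B4.
U+10439: 4-byte form → F0 90 90 B9.
U+1D722: 4-byte form → F0 9D 9C A2.
U+208A4: 4-byte form → F0 A0 A2 A4.
Concatenated (26 bytes): D8 A2 F0 9F 9B 81 F0 9F 9A 93 F1 B6 9F B4 F0 90 90 B9 F0 9D 9C A2 F0 A0 A2 A4.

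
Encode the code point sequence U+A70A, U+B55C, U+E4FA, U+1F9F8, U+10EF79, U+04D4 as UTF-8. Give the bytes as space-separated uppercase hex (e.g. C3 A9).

EA 9C 8A EB 95 9C EE 93 BA F0 9F A7 B8 F4 8E BD B9 D3 94

U+A70A: 3-byte form → EA 9C 8A.
U+B55C: 3-byte form → EB 95 9C.
U+E4FA: 3-byte form → EE 93 BA.
U+1F9F8: 4-byte form → F0 9F A7 B8.
U+10EF79: 4-byte form → F4 8E BD B9.
U+04D4: 2-byte form → D3 94.
Concatenated (19 bytes): EA 9C 8A EB 95 9C EE 93 BA F0 9F A7 B8 F4 8E BD B9 D3 94.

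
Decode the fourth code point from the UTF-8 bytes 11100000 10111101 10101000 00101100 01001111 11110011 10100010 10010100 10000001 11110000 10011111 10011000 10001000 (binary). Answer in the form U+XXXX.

Offset 0: leading byte 0xE0 = 11100000 → 3-byte char #1 = E0 BD A8.
Offset 3: leading byte 0x2C = 00101100 → 1-byte char #2 = 2C.
Offset 4: leading byte 0x4F = 01001111 → 1-byte char #3 = 4F.
Offset 5: leading byte 0xF3 = 11110011 → 4-byte char #4 = F3 A2 94 81.
Leading byte 0xF3 = 11110011 matches 11110xxx → 4-byte sequence.
Byte 1: 0xF3 = 11110011, payload 011 (3 bits).
Byte 2: 0xA2 = 10100010 (10xxxxxx ✓), payload 100010.
Byte 3: 0x94 = 10010100 (10xxxxxx ✓), payload 010100.
Byte 4: 0x81 = 10000001 (10xxxxxx ✓), payload 000001.
Concatenate: 011100010010100000001 = 0xE2501 (21 bits → U+E2501).

U+E2501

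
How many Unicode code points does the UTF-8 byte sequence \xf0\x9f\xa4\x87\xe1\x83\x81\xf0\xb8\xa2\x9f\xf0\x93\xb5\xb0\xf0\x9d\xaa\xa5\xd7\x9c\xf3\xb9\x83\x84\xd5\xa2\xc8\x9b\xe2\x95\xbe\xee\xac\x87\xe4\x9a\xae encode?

Byte at offset 0: 0xF0 = 11110000 → 4-byte char (#1). Advance 4.
Byte at offset 4: 0xE1 = 11100001 → 3-byte char (#2). Advance 3.
Byte at offset 7: 0xF0 = 11110000 → 4-byte char (#3). Advance 4.
Byte at offset 11: 0xF0 = 11110000 → 4-byte char (#4). Advance 4.
Byte at offset 15: 0xF0 = 11110000 → 4-byte char (#5). Advance 4.
Byte at offset 19: 0xD7 = 11010111 → 2-byte char (#6). Advance 2.
Byte at offset 21: 0xF3 = 11110011 → 4-byte char (#7). Advance 4.
Byte at offset 25: 0xD5 = 11010101 → 2-byte char (#8). Advance 2.
Byte at offset 27: 0xC8 = 11001000 → 2-byte char (#9). Advance 2.
Byte at offset 29: 0xE2 = 11100010 → 3-byte char (#10). Advance 3.
Byte at offset 32: 0xEE = 11101110 → 3-byte char (#11). Advance 3.
Byte at offset 35: 0xE4 = 11100100 → 3-byte char (#12). Advance 3.
Reached end at offset 38 after 12 code points.

12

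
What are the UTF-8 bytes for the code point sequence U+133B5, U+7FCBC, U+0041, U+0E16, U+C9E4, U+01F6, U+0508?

U+133B5: 4-byte form → F0 93 8E B5.
U+7FCBC: 4-byte form → F1 BF B2 BC.
U+0041: 1-byte form → 41.
U+0E16: 3-byte form → E0 B8 96.
U+C9E4: 3-byte form → EC A7 A4.
U+01F6: 2-byte form → C7 B6.
U+0508: 2-byte form → D4 88.
Concatenated (19 bytes): F0 93 8E B5 F1 BF B2 BC 41 E0 B8 96 EC A7 A4 C7 B6 D4 88.

F0 93 8E B5 F1 BF B2 BC 41 E0 B8 96 EC A7 A4 C7 B6 D4 88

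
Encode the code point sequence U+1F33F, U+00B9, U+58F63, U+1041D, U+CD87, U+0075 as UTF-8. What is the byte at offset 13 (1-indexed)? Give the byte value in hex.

0x90

1-indexed offset 13 is 0-indexed offset 12.
U+1F33F → 4-byte form F0 9F 8C BF at offsets 0–3.
U+00B9 → 2-byte form C2 B9 at offsets 4–5.
U+58F63 → 4-byte form F1 98 BD A3 at offsets 6–9.
U+1041D → 4-byte form F0 90 90 9D at offsets 10–13.
Offset 12 falls in char 4's range; it's byte 3 of F0 90 90 9D = 0x90.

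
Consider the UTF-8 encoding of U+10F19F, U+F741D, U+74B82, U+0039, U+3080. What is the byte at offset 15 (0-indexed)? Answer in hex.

0x80

U+10F19F → 4-byte form F4 8F 86 9F at offsets 0–3.
U+F741D → 4-byte form F3 B7 90 9D at offsets 4–7.
U+74B82 → 4-byte form F1 B4 AE 82 at offsets 8–11.
U+0039 → 1-byte form 39 at offsets 12–12.
U+3080 → 3-byte form E3 82 80 at offsets 13–15.
Offset 15 falls in char 5's range; it's byte 3 of E3 82 80 = 0x80.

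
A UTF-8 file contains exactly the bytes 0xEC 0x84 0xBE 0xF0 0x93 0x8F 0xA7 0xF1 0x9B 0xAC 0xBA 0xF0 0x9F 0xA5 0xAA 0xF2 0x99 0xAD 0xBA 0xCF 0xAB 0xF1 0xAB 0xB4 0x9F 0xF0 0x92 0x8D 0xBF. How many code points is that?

Byte at offset 0: 0xEC = 11101100 → 3-byte char (#1). Advance 3.
Byte at offset 3: 0xF0 = 11110000 → 4-byte char (#2). Advance 4.
Byte at offset 7: 0xF1 = 11110001 → 4-byte char (#3). Advance 4.
Byte at offset 11: 0xF0 = 11110000 → 4-byte char (#4). Advance 4.
Byte at offset 15: 0xF2 = 11110010 → 4-byte char (#5). Advance 4.
Byte at offset 19: 0xCF = 11001111 → 2-byte char (#6). Advance 2.
Byte at offset 21: 0xF1 = 11110001 → 4-byte char (#7). Advance 4.
Byte at offset 25: 0xF0 = 11110000 → 4-byte char (#8). Advance 4.
Reached end at offset 29 after 8 code points.

8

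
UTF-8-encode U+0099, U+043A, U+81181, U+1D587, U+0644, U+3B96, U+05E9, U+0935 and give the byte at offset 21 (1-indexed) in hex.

1-indexed offset 21 is 0-indexed offset 20.
U+0099 → 2-byte form C2 99 at offsets 0–1.
U+043A → 2-byte form D0 BA at offsets 2–3.
U+81181 → 4-byte form F2 81 86 81 at offsets 4–7.
U+1D587 → 4-byte form F0 9D 96 87 at offsets 8–11.
U+0644 → 2-byte form D9 84 at offsets 12–13.
U+3B96 → 3-byte form E3 AE 96 at offsets 14–16.
U+05E9 → 2-byte form D7 A9 at offsets 17–18.
U+0935 → 3-byte form E0 A4 B5 at offsets 19–21.
Offset 20 falls in char 8's range; it's byte 2 of E0 A4 B5 = 0xA4.

0xA4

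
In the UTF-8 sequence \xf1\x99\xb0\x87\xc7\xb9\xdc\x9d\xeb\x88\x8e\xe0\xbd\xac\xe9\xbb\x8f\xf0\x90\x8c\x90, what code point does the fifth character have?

U+0F6C

Offset 0: leading byte 0xF1 = 11110001 → 4-byte char #1 = F1 99 B0 87.
Offset 4: leading byte 0xC7 = 11000111 → 2-byte char #2 = C7 B9.
Offset 6: leading byte 0xDC = 11011100 → 2-byte char #3 = DC 9D.
Offset 8: leading byte 0xEB = 11101011 → 3-byte char #4 = EB 88 8E.
Offset 11: leading byte 0xE0 = 11100000 → 3-byte char #5 = E0 BD AC.
Leading byte 0xE0 = 11100000 matches 1110xxxx → 3-byte sequence.
Byte 1: 0xE0 = 11100000, payload 0000 (4 bits).
Byte 2: 0xBD = 10111101 (10xxxxxx ✓), payload 111101.
Byte 3: 0xAC = 10101100 (10xxxxxx ✓), payload 101100.
Concatenate: 0000111101101100 = 0xF6C (16 bits → U+0F6C).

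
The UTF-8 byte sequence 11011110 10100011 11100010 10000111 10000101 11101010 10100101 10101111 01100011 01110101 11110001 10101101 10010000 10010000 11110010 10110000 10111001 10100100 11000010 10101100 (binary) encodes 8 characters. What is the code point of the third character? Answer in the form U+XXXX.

U+A96F

Offset 0: leading byte 0xDE = 11011110 → 2-byte char #1 = DE A3.
Offset 2: leading byte 0xE2 = 11100010 → 3-byte char #2 = E2 87 85.
Offset 5: leading byte 0xEA = 11101010 → 3-byte char #3 = EA A5 AF.
Leading byte 0xEA = 11101010 matches 1110xxxx → 3-byte sequence.
Byte 1: 0xEA = 11101010, payload 1010 (4 bits).
Byte 2: 0xA5 = 10100101 (10xxxxxx ✓), payload 100101.
Byte 3: 0xAF = 10101111 (10xxxxxx ✓), payload 101111.
Concatenate: 1010100101101111 = 0xA96F (16 bits → U+A96F).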